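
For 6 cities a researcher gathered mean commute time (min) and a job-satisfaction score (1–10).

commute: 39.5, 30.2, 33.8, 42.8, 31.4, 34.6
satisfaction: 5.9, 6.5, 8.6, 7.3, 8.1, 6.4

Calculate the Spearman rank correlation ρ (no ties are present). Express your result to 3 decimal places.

-0.314

Rank commute: 5, 1, 3, 6, 2, 4
Rank satisfaction: 1, 3, 6, 4, 5, 2
d = rank(commute) − rank(satisfaction): 4, -2, -3, 2, -3, 2; Σd² = 46
ρ = 1 − 6Σd² / [n(n²−1)] = 1 − 6×46 / (6×35) = 1 − 276/210 ≈ -0.314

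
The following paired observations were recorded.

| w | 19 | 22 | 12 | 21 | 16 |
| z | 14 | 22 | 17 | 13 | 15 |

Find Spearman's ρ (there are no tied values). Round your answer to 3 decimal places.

0.000

Rank w: 3, 5, 1, 4, 2
Rank z: 2, 5, 4, 1, 3
d = rank(w) − rank(z): 1, 0, -3, 3, -1; Σd² = 20
ρ = 1 − 6Σd² / [n(n²−1)] = 1 − 6×20 / (5×24) = 1 − 120/120 ≈ 0.000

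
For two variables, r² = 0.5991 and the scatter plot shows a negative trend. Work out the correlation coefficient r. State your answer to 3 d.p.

-0.774

|r| = √0.5991 = 0.774
The association is negative, so r = −0.774.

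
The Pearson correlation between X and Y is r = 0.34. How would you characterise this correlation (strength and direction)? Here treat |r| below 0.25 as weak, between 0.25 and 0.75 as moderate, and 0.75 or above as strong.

moderate positive

r = 0.34 > 0 so the relationship is positive.
|r| = 0.34, which falls in the moderate range.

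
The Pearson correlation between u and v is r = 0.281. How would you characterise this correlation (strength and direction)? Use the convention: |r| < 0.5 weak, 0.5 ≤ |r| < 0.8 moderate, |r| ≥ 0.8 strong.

weak positive

r = 0.281 > 0 so the relationship is positive.
|r| = 0.281, which falls in the weak range.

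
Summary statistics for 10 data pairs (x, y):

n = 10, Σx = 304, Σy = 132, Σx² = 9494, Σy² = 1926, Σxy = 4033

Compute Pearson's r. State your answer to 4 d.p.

0.0938

r = (nΣxy − ΣxΣy) / √[(nΣx² − (Σx)²)(nΣy² − (Σy)²)]
Numerator: 10×4033 − 304×132 = 202
Denominator: √[(94940 − 92416)(19260 − 17424)] = √[2524 × 1836] = 2152.6876
r = 202 / 2152.6876 ≈ 0.0938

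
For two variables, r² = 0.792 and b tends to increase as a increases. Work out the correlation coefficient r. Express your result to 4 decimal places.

0.8899

|r| = √0.792 = 0.8899
The association is positive, so r = 0.8899.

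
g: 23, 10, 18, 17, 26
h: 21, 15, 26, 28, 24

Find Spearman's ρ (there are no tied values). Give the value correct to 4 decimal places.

Rank g: 4, 1, 3, 2, 5
Rank h: 2, 1, 4, 5, 3
d = rank(g) − rank(h): 2, 0, -1, -3, 2; Σd² = 18
ρ = 1 − 6Σd² / [n(n²−1)] = 1 − 6×18 / (5×24) = 1 − 108/120 ≈ 0.1000

0.1000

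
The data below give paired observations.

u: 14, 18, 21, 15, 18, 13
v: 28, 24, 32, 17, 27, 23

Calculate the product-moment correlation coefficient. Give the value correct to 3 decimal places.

0.577

n = 6, Σu = 99, Σv = 151, Σu² = 1679, Σv² = 3931, Σuv = 2536
nΣuv − ΣuΣv = 15216 − 14949 = 267
nΣu² − (Σu)² = 10074 − 9801 = 273; nΣv² − (Σv)² = 23586 − 22801 = 785
r = 267 / √(273 × 785) = 267 / 462.9309 ≈ 0.577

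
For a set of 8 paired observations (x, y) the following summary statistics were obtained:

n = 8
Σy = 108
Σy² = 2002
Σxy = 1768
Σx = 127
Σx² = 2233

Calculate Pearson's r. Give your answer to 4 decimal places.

r = (nΣxy − ΣxΣy) / √[(nΣx² − (Σx)²)(nΣy² − (Σy)²)]
Numerator: 8×1768 − 127×108 = 428
Denominator: √[(17864 − 16129)(16016 − 11664)] = √[1735 × 4352] = 2747.8573
r = 428 / 2747.8573 ≈ 0.1558

0.1558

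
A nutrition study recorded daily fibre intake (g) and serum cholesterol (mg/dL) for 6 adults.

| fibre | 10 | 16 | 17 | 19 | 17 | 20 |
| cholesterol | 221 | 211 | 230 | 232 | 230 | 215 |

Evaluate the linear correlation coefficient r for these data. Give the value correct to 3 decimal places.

0.132

n = 6, Σx = 99, Σy = 1339, Σx² = 1695, Σy² = 299211, Σxy = 22114
nΣxy − ΣxΣy = 132684 − 132561 = 123
nΣx² − (Σx)² = 10170 − 9801 = 369; nΣy² − (Σy)² = 1795266 − 1792921 = 2345
r = 123 / √(369 × 2345) = 123 / 930.2177 ≈ 0.132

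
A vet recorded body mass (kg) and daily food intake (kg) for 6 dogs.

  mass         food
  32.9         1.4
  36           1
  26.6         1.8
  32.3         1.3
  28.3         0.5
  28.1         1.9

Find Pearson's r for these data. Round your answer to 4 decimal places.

-0.3273

n = 6, Σx = 184.2, Σy = 7.9, Σx² = 5719.76, Σy² = 11.75, Σxy = 239.47
nΣxy − ΣxΣy = 1436.82 − 1455.18 = -18.36
nΣx² − (Σx)² = 34318.56 − 33929.64 = 388.92; nΣy² − (Σy)² = 70.5 − 62.41 = 8.09
r = -18.36 / √(388.92 × 8.09) = -18.36 / 56.0924 ≈ -0.3273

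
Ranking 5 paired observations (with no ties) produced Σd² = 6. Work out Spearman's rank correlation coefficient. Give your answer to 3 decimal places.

ρ = 1 − 6Σd² / [n(n²−1)] = 1 − 6×6 / (5×24)
  = 1 − 36/120 = 1 − 0.3000 ≈ 0.700

0.700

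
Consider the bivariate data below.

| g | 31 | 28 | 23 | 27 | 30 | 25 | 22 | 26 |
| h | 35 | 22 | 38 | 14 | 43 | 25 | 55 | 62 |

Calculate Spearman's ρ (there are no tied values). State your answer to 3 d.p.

Rank g: 8, 6, 2, 5, 7, 3, 1, 4
Rank h: 4, 2, 5, 1, 6, 3, 7, 8
d = rank(g) − rank(h): 4, 4, -3, 4, 1, 0, -6, -4; Σd² = 110
ρ = 1 − 6Σd² / [n(n²−1)] = 1 − 6×110 / (8×63) = 1 − 660/504 ≈ -0.310

-0.310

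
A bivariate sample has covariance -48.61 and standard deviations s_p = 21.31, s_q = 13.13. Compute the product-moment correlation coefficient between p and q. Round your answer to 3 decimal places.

r = Cov(p,q) / (s_p · s_q) = -48.61 / (21.31 × 13.13)
  = -48.61 / 279.8003 ≈ -0.174

-0.174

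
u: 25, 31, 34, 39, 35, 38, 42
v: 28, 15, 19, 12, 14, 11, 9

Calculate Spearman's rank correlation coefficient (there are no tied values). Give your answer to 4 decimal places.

Rank u: 1, 2, 3, 6, 4, 5, 7
Rank v: 7, 5, 6, 3, 4, 2, 1
d = rank(u) − rank(v): -6, -3, -3, 3, 0, 3, 6; Σd² = 108
ρ = 1 − 6Σd² / [n(n²−1)] = 1 − 6×108 / (7×48) = 1 − 648/336 ≈ -0.9286

-0.9286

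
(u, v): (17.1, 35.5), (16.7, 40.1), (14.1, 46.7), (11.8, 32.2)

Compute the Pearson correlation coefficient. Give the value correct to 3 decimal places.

n = 4, Σu = 59.7, Σv = 154.5, Σu² = 909.35, Σv² = 6085.99, Σuv = 2315.15
nΣuv − ΣuΣv = 9260.6 − 9223.65 = 36.95
nΣu² − (Σu)² = 3637.4 − 3564.09 = 73.31; nΣv² − (Σv)² = 24343.96 − 23870.25 = 473.71
r = 36.95 / √(73.31 × 473.71) = 36.95 / 186.3536 ≈ 0.198

0.198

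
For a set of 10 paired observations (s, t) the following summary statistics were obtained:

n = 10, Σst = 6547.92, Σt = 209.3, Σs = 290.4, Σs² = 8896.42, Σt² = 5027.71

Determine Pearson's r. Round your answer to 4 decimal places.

r = (nΣst − ΣsΣt) / √[(nΣs² − (Σs)²)(nΣt² − (Σt)²)]
Numerator: 10×6547.92 − 290.4×209.3 = 4698.48
Denominator: √[(88964.2 − 84332.16)(50277.1 − 43806.49)] = √[4632.04 × 6470.61] = 5474.6803
r = 4698.48 / 5474.6803 ≈ 0.8582

0.8582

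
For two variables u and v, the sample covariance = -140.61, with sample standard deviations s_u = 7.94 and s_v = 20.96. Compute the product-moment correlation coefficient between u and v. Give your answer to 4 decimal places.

r = Cov(u,v) / (s_u · s_v) = -140.61 / (7.94 × 20.96)
  = -140.61 / 166.4224 ≈ -0.8449

-0.8449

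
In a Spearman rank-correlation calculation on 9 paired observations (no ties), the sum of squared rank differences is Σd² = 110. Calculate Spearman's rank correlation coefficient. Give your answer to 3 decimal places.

ρ = 1 − 6Σd² / [n(n²−1)] = 1 − 6×110 / (9×80)
  = 1 − 660/720 = 1 − 0.9167 ≈ 0.083

0.083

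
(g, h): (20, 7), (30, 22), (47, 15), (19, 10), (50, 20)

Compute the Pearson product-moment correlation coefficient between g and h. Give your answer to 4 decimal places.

n = 5, Σg = 166, Σh = 74, Σg² = 6370, Σh² = 1258, Σgh = 2695
nΣgh − ΣgΣh = 13475 − 12284 = 1191
nΣg² − (Σg)² = 31850 − 27556 = 4294; nΣh² − (Σh)² = 6290 − 5476 = 814
r = 1191 / √(4294 × 814) = 1191 / 1869.5764 ≈ 0.6370

0.6370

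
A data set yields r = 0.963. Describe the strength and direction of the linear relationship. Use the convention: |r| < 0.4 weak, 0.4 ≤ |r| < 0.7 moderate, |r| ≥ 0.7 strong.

r = 0.963 > 0 so the relationship is positive.
|r| = 0.963, which falls in the strong range.

strong positive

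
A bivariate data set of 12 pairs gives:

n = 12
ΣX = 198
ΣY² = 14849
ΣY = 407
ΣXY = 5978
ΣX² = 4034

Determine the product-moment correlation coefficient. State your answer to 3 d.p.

r = (nΣXY − ΣXΣY) / √[(nΣX² − (ΣX)²)(nΣY² − (ΣY)²)]
Numerator: 12×5978 − 198×407 = -8850
Denominator: √[(48408 − 39204)(178188 − 165649)] = √[9204 × 12539] = 10742.8560
r = -8850 / 10742.8560 ≈ -0.824

-0.824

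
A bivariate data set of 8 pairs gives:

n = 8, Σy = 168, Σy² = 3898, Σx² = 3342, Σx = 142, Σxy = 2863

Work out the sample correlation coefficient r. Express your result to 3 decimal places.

-0.216

r = (nΣxy − ΣxΣy) / √[(nΣx² − (Σx)²)(nΣy² − (Σy)²)]
Numerator: 8×2863 − 142×168 = -952
Denominator: √[(26736 − 20164)(31184 − 28224)] = √[6572 × 2960] = 4410.5691
r = -952 / 4410.5691 ≈ -0.216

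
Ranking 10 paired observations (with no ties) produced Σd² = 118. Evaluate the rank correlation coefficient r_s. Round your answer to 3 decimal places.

0.285

ρ = 1 − 6Σd² / [n(n²−1)] = 1 − 6×118 / (10×99)
  = 1 − 708/990 = 1 − 0.7152 ≈ 0.285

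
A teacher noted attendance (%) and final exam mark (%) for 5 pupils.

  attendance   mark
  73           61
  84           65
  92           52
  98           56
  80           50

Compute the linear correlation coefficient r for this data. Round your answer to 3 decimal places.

-0.280

n = 5, Σx = 427, Σy = 284, Σx² = 36853, Σy² = 16286, Σxy = 24185
nΣxy − ΣxΣy = 120925 − 121268 = -343
nΣx² − (Σx)² = 184265 − 182329 = 1936; nΣy² − (Σy)² = 81430 − 80656 = 774
r = -343 / √(1936 × 774) = -343 / 1224.1176 ≈ -0.280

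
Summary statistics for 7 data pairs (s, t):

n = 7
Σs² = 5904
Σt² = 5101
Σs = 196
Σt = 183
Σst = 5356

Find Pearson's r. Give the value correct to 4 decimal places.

r = (nΣst − ΣsΣt) / √[(nΣs² − (Σs)²)(nΣt² − (Σt)²)]
Numerator: 7×5356 − 196×183 = 1624
Denominator: √[(41328 − 38416)(35707 − 33489)] = √[2912 × 2218] = 2541.4201
r = 1624 / 2541.4201 ≈ 0.6390

0.6390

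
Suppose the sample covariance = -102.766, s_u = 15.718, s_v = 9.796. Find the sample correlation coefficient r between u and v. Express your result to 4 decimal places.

-0.6674

r = Cov(u,v) / (s_u · s_v) = -102.766 / (15.718 × 9.796)
  = -102.766 / 153.9735 ≈ -0.6674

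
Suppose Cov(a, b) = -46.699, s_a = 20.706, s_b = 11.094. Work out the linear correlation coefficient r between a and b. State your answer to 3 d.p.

-0.203

r = Cov(a,b) / (s_a · s_b) = -46.699 / (20.706 × 11.094)
  = -46.699 / 229.7124 ≈ -0.203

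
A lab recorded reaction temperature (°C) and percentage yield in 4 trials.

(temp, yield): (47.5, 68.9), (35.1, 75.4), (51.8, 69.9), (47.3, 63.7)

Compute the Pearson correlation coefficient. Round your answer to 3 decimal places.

n = 4, Σx = 181.7, Σy = 277.9, Σx² = 8408.79, Σy² = 19376.07, Σxy = 12553.12
nΣxy − ΣxΣy = 50212.48 − 50494.43 = -281.95
nΣx² − (Σx)² = 33635.16 − 33014.89 = 620.27; nΣy² − (Σy)² = 77504.28 − 77228.41 = 275.87
r = -281.95 / √(620.27 × 275.87) = -281.95 / 413.6591 ≈ -0.682

-0.682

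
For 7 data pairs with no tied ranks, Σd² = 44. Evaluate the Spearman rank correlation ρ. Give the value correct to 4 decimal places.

0.2143

ρ = 1 − 6Σd² / [n(n²−1)] = 1 − 6×44 / (7×48)
  = 1 − 264/336 = 1 − 0.78571 ≈ 0.2143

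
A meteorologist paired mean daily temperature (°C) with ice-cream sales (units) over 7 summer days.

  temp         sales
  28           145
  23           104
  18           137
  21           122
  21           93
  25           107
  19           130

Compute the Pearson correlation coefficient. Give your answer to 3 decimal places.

0.056

n = 7, Σx = 155, Σy = 838, Σx² = 3505, Σy² = 102492, Σxy = 18578
nΣxy − ΣxΣy = 130046 − 129890 = 156
nΣx² − (Σx)² = 24535 − 24025 = 510; nΣy² − (Σy)² = 717444 − 702244 = 15200
r = 156 / √(510 × 15200) = 156 / 2784.2414 ≈ 0.056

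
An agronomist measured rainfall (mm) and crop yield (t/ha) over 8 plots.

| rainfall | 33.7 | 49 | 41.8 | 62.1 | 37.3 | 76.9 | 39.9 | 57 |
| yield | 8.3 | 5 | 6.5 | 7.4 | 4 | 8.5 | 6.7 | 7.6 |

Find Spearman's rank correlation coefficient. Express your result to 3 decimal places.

0.381

Rank rainfall: 1, 5, 4, 7, 2, 8, 3, 6
Rank yield: 7, 2, 3, 5, 1, 8, 4, 6
d = rank(rainfall) − rank(yield): -6, 3, 1, 2, 1, 0, -1, 0; Σd² = 52
ρ = 1 − 6Σd² / [n(n²−1)] = 1 − 6×52 / (8×63) = 1 − 312/504 ≈ 0.381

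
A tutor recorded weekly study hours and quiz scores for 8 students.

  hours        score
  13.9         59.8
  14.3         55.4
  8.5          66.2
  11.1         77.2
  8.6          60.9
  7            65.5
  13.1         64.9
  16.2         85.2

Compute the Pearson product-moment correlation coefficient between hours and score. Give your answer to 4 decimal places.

0.2456

n = 8, Σx = 92.7, Σy = 535.1, Σx² = 1150.17, Σy² = 36457.59, Σxy = 6255.73
nΣxy − ΣxΣy = 50045.84 − 49603.77 = 442.07
nΣx² − (Σx)² = 9201.36 − 8593.29 = 608.07; nΣy² − (Σy)² = 291660.72 − 286332.01 = 5328.71
r = 442.07 / √(608.07 × 5328.71) = 442.07 / 1800.0635 ≈ 0.2456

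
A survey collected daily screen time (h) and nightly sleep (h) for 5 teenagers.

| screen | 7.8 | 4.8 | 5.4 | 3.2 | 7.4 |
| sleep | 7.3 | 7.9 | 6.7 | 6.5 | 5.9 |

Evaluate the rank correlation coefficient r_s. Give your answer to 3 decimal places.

0.000

Rank screen: 5, 2, 3, 1, 4
Rank sleep: 4, 5, 3, 2, 1
d = rank(screen) − rank(sleep): 1, -3, 0, -1, 3; Σd² = 20
ρ = 1 − 6Σd² / [n(n²−1)] = 1 − 6×20 / (5×24) = 1 − 120/120 ≈ 0.000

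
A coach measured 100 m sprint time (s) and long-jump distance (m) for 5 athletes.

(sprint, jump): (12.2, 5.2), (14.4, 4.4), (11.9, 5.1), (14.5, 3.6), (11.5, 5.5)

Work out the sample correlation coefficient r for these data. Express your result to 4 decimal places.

-0.9296

n = 5, Σx = 64.5, Σy = 23.8, Σx² = 840.31, Σy² = 115.62, Σxy = 302.94
nΣxy − ΣxΣy = 1514.7 − 1535.1 = -20.4
nΣx² − (Σx)² = 4201.55 − 4160.25 = 41.3; nΣy² − (Σy)² = 578.1 − 566.44 = 11.66
r = -20.4 / √(41.3 × 11.66) = -20.4 / 21.9444 ≈ -0.9296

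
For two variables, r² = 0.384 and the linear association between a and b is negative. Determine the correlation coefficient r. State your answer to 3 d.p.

-0.620

|r| = √0.384 = 0.620
The association is negative, so r = −0.620.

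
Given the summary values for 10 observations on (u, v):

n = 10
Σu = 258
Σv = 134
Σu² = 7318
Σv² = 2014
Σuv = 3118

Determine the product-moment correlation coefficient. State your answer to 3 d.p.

r = (nΣuv − ΣuΣv) / √[(nΣu² − (Σu)²)(nΣv² − (Σv)²)]
Numerator: 10×3118 − 258×134 = -3392
Denominator: √[(73180 − 66564)(20140 − 17956)] = √[6616 × 2184] = 3801.2293
r = -3392 / 3801.2293 ≈ -0.892

-0.892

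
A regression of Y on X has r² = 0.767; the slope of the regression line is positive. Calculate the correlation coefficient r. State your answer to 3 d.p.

|r| = √0.767 = 0.876
The association is positive, so r = 0.876.

0.876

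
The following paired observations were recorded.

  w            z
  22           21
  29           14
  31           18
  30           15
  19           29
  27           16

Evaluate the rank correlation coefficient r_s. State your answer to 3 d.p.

Rank w: 2, 4, 6, 5, 1, 3
Rank z: 5, 1, 4, 2, 6, 3
d = rank(w) − rank(z): -3, 3, 2, 3, -5, 0; Σd² = 56
ρ = 1 − 6Σd² / [n(n²−1)] = 1 − 6×56 / (6×35) = 1 − 336/210 ≈ -0.600

-0.600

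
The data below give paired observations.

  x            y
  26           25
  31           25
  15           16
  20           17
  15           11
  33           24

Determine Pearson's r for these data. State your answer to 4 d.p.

n = 6, Σx = 140, Σy = 118, Σx² = 3576, Σy² = 2492, Σxy = 2962
nΣxy − ΣxΣy = 17772 − 16520 = 1252
nΣx² − (Σx)² = 21456 − 19600 = 1856; nΣy² − (Σy)² = 14952 − 13924 = 1028
r = 1252 / √(1856 × 1028) = 1252 / 1381.2921 ≈ 0.9064

0.9064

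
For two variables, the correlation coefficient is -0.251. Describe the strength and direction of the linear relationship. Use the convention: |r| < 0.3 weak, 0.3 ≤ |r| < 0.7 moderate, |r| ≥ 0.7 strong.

weak negative

r = -0.251 < 0 so the relationship is negative.
|r| = 0.251, which falls in the weak range.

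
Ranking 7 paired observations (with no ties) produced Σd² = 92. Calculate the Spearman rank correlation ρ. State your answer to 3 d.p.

ρ = 1 − 6Σd² / [n(n²−1)] = 1 − 6×92 / (7×48)
  = 1 − 552/336 = 1 − 1.6429 ≈ -0.643

-0.643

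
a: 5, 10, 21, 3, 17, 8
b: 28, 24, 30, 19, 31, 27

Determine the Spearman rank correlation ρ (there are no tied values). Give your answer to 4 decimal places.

Rank a: 2, 4, 6, 1, 5, 3
Rank b: 4, 2, 5, 1, 6, 3
d = rank(a) − rank(b): -2, 2, 1, 0, -1, 0; Σd² = 10
ρ = 1 − 6Σd² / [n(n²−1)] = 1 − 6×10 / (6×35) = 1 − 60/210 ≈ 0.7143

0.7143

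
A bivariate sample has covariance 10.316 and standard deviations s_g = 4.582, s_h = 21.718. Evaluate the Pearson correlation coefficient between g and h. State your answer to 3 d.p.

0.104

r = Cov(g,h) / (s_g · s_h) = 10.316 / (4.582 × 21.718)
  = 10.316 / 99.5119 ≈ 0.104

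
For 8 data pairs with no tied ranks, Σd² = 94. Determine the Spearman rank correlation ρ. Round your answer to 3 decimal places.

-0.119

ρ = 1 − 6Σd² / [n(n²−1)] = 1 − 6×94 / (8×63)
  = 1 − 564/504 = 1 − 1.1190 ≈ -0.119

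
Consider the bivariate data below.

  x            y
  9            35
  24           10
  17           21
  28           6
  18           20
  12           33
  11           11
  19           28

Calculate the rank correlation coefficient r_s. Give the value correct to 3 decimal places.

Rank x: 1, 7, 4, 8, 5, 3, 2, 6
Rank y: 8, 2, 5, 1, 4, 7, 3, 6
d = rank(x) − rank(y): -7, 5, -1, 7, 1, -4, -1, 0; Σd² = 142
ρ = 1 − 6Σd² / [n(n²−1)] = 1 − 6×142 / (8×63) = 1 − 852/504 ≈ -0.690

-0.690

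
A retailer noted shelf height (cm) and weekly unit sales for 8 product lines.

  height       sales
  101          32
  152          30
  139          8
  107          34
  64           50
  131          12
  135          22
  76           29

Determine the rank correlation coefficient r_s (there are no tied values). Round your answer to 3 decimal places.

Rank height: 3, 8, 7, 4, 1, 5, 6, 2
Rank sales: 6, 5, 1, 7, 8, 2, 3, 4
d = rank(height) − rank(sales): -3, 3, 6, -3, -7, 3, 3, -2; Σd² = 134
ρ = 1 − 6Σd² / [n(n²−1)] = 1 − 6×134 / (8×63) = 1 − 804/504 ≈ -0.595

-0.595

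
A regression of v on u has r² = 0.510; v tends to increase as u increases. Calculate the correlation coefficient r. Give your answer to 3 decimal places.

|r| = √0.510 = 0.714
The association is positive, so r = 0.714.

0.714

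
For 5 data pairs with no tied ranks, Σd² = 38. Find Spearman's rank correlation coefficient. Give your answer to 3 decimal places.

-0.900

ρ = 1 − 6Σd² / [n(n²−1)] = 1 − 6×38 / (5×24)
  = 1 − 228/120 = 1 − 1.9000 ≈ -0.900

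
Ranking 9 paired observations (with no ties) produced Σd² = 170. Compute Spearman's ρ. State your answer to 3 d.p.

ρ = 1 − 6Σd² / [n(n²−1)] = 1 − 6×170 / (9×80)
  = 1 − 1020/720 = 1 − 1.4167 ≈ -0.417

-0.417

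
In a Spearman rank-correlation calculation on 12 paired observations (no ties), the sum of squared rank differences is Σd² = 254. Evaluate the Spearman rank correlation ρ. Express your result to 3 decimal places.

0.112

ρ = 1 − 6Σd² / [n(n²−1)] = 1 − 6×254 / (12×143)
  = 1 − 1524/1716 = 1 − 0.8881 ≈ 0.112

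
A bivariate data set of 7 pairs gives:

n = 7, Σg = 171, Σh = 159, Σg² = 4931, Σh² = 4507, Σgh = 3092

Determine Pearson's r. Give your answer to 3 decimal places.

-0.964

r = (nΣgh − ΣgΣh) / √[(nΣg² − (Σg)²)(nΣh² − (Σh)²)]
Numerator: 7×3092 − 171×159 = -5545
Denominator: √[(34517 − 29241)(31549 − 25281)] = √[5276 × 6268] = 5750.6494
r = -5545 / 5750.6494 ≈ -0.964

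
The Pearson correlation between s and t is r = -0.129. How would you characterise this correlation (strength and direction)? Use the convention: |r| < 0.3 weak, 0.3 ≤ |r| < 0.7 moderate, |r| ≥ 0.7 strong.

weak negative

r = -0.129 < 0 so the relationship is negative.
|r| = 0.129, which falls in the weak range.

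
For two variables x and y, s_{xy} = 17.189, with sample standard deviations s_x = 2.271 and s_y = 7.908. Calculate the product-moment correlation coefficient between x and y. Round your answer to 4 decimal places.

0.9571

r = Cov(x,y) / (s_x · s_y) = 17.189 / (2.271 × 7.908)
  = 17.189 / 17.9591 ≈ 0.9571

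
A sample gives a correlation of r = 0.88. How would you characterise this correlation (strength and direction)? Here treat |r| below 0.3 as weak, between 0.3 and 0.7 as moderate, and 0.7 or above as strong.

strong positive

r = 0.88 > 0 so the relationship is positive.
|r| = 0.88, which falls in the strong range.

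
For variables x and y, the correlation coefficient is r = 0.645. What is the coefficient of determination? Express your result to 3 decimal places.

r² = (0.645)² = 0.416

0.416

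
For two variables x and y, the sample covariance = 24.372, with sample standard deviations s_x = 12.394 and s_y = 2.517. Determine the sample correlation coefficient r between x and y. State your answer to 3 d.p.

r = Cov(x,y) / (s_x · s_y) = 24.372 / (12.394 × 2.517)
  = 24.372 / 31.1957 ≈ 0.781

0.781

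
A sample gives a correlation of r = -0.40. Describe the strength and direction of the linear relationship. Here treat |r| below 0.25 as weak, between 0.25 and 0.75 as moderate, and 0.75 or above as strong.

moderate negative

r = -0.40 < 0 so the relationship is negative.
|r| = 0.40, which falls in the moderate range.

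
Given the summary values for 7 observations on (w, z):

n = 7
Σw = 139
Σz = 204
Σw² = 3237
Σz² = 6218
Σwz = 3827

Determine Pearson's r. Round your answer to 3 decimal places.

-0.621

r = (nΣwz − ΣwΣz) / √[(nΣw² − (Σw)²)(nΣz² − (Σz)²)]
Numerator: 7×3827 − 139×204 = -1567
Denominator: √[(22659 − 19321)(43526 − 41616)] = √[3338 × 1910] = 2524.9911
r = -1567 / 2524.9911 ≈ -0.621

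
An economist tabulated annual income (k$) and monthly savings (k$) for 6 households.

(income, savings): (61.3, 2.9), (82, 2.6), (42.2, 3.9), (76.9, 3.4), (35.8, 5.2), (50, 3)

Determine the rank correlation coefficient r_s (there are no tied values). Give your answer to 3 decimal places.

-0.829

Rank income: 4, 6, 2, 5, 1, 3
Rank savings: 2, 1, 5, 4, 6, 3
d = rank(income) − rank(savings): 2, 5, -3, 1, -5, 0; Σd² = 64
ρ = 1 − 6Σd² / [n(n²−1)] = 1 − 6×64 / (6×35) = 1 − 384/210 ≈ -0.829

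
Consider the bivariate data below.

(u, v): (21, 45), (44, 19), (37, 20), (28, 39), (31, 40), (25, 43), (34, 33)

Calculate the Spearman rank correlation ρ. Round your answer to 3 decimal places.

-0.964

Rank u: 1, 7, 6, 3, 4, 2, 5
Rank v: 7, 1, 2, 4, 5, 6, 3
d = rank(u) − rank(v): -6, 6, 4, -1, -1, -4, 2; Σd² = 110
ρ = 1 − 6Σd² / [n(n²−1)] = 1 − 6×110 / (7×48) = 1 − 660/336 ≈ -0.964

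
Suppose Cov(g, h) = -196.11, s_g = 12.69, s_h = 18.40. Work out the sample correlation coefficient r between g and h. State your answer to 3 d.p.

-0.840

r = Cov(g,h) / (s_g · s_h) = -196.11 / (12.69 × 18.40)
  = -196.11 / 233.4960 ≈ -0.840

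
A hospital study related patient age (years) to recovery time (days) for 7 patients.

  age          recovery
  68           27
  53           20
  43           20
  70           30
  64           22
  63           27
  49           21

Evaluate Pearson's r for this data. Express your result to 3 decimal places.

0.849

n = 7, Σx = 410, Σy = 167, Σx² = 24648, Σy² = 4083, Σxy = 9994
nΣxy − ΣxΣy = 69958 − 68470 = 1488
nΣx² − (Σx)² = 172536 − 168100 = 4436; nΣy² − (Σy)² = 28581 − 27889 = 692
r = 1488 / √(4436 × 692) = 1488 / 1752.0594 ≈ 0.849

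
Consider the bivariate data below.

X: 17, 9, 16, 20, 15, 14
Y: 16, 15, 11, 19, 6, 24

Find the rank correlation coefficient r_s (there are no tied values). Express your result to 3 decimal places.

0.143

Rank X: 5, 1, 4, 6, 3, 2
Rank Y: 4, 3, 2, 5, 1, 6
d = rank(X) − rank(Y): 1, -2, 2, 1, 2, -4; Σd² = 30
ρ = 1 − 6Σd² / [n(n²−1)] = 1 − 6×30 / (6×35) = 1 − 180/210 ≈ 0.143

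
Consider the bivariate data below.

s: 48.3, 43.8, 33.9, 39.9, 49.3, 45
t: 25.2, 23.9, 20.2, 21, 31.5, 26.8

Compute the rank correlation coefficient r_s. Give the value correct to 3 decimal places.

Rank s: 5, 3, 1, 2, 6, 4
Rank t: 4, 3, 1, 2, 6, 5
d = rank(s) − rank(t): 1, 0, 0, 0, 0, -1; Σd² = 2
ρ = 1 − 6Σd² / [n(n²−1)] = 1 − 6×2 / (6×35) = 1 − 12/210 ≈ 0.943

0.943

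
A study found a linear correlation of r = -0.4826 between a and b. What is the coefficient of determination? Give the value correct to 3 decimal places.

r² = (-0.4826)² = 0.233

0.233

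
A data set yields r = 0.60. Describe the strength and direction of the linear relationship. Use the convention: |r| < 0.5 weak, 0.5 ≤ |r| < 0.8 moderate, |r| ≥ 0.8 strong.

moderate positive

r = 0.60 > 0 so the relationship is positive.
|r| = 0.60, which falls in the moderate range.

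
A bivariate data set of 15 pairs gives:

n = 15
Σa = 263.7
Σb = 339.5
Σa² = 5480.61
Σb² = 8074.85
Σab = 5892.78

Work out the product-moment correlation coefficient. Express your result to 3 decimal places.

-0.132

r = (nΣab − ΣaΣb) / √[(nΣa² − (Σa)²)(nΣb² − (Σb)²)]
Numerator: 15×5892.78 − 263.7×339.5 = -1134.45
Denominator: √[(82209.15 − 69537.69)(121122.75 − 115260.25)] = √[12671.46 × 5862.5] = 8618.9578
r = -1134.45 / 8618.9578 ≈ -0.132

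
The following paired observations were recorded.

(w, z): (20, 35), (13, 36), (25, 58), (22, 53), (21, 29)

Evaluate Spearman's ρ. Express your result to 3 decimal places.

Rank w: 2, 1, 5, 4, 3
Rank z: 2, 3, 5, 4, 1
d = rank(w) − rank(z): 0, -2, 0, 0, 2; Σd² = 8
ρ = 1 − 6Σd² / [n(n²−1)] = 1 − 6×8 / (5×24) = 1 − 48/120 ≈ 0.600

0.600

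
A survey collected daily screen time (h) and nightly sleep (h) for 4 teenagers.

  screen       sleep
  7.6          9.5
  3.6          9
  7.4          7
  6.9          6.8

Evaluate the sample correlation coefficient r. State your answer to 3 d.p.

n = 4, Σx = 25.5, Σy = 32.3, Σx² = 173.09, Σy² = 266.49, Σxy = 203.32
nΣxy − ΣxΣy = 813.28 − 823.65 = -10.37
nΣx² − (Σx)² = 692.36 − 650.25 = 42.11; nΣy² − (Σy)² = 1065.96 − 1043.29 = 22.67
r = -10.37 / √(42.11 × 22.67) = -10.37 / 30.8971 ≈ -0.336

-0.336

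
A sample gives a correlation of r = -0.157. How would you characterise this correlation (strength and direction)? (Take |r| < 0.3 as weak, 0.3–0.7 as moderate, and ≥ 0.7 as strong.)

r = -0.157 < 0 so the relationship is negative.
|r| = 0.157, which falls in the weak range.

weak negative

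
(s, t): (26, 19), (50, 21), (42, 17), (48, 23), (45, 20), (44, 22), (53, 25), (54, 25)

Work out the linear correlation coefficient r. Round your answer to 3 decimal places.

0.695

n = 8, Σs = 362, Σt = 172, Σs² = 16930, Σt² = 3754, Σst = 7905
nΣst − ΣsΣt = 63240 − 62264 = 976
nΣs² − (Σs)² = 135440 − 131044 = 4396; nΣt² − (Σt)² = 30032 − 29584 = 448
r = 976 / √(4396 × 448) = 976 / 1403.3560 ≈ 0.695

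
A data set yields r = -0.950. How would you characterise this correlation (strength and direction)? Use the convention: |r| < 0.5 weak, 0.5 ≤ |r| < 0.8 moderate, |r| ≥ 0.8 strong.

r = -0.950 < 0 so the relationship is negative.
|r| = 0.950, which falls in the strong range.

strong negative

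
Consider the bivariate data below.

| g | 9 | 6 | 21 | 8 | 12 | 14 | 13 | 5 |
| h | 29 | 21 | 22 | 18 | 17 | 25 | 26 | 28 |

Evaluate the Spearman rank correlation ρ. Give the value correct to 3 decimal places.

Rank g: 4, 2, 8, 3, 5, 7, 6, 1
Rank h: 8, 3, 4, 2, 1, 5, 6, 7
d = rank(g) − rank(h): -4, -1, 4, 1, 4, 2, 0, -6; Σd² = 90
ρ = 1 − 6Σd² / [n(n²−1)] = 1 − 6×90 / (8×63) = 1 − 540/504 ≈ -0.071

-0.071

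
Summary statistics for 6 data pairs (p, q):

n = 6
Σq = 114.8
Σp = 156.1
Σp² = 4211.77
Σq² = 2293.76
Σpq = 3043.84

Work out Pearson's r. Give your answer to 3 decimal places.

0.472

r = (nΣpq − ΣpΣq) / √[(nΣp² − (Σp)²)(nΣq² − (Σq)²)]
Numerator: 6×3043.84 − 156.1×114.8 = 342.76
Denominator: √[(25270.62 − 24367.21)(13762.56 − 13179.04)] = √[903.41 × 583.52] = 726.0563
r = 342.76 / 726.0563 ≈ 0.472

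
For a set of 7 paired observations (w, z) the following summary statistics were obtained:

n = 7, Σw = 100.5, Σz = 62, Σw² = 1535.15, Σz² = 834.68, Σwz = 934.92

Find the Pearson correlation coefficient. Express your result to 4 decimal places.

r = (nΣwz − ΣwΣz) / √[(nΣw² − (Σw)²)(nΣz² − (Σz)²)]
Numerator: 7×934.92 − 100.5×62 = 313.44
Denominator: √[(10746.05 − 10100.25)(5842.76 − 3844)] = √[645.8 × 1998.76] = 1136.1334
r = 313.44 / 1136.1334 ≈ 0.2759

0.2759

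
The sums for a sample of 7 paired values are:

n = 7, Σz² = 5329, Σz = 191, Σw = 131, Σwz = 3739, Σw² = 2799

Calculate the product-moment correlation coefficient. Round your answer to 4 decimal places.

r = (nΣwz − ΣwΣz) / √[(nΣw² − (Σw)²)(nΣz² − (Σz)²)]
Numerator: 7×3739 − 131×191 = 1152
Denominator: √[(19593 − 17161)(37303 − 36481)] = √[2432 × 822] = 1413.8967
r = 1152 / 1413.8967 ≈ 0.8148

0.8148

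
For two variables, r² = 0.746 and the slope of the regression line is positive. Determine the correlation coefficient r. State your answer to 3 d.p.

|r| = √0.746 = 0.864
The association is positive, so r = 0.864.

0.864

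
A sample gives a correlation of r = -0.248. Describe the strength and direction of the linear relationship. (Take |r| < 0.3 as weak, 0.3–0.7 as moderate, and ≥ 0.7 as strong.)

r = -0.248 < 0 so the relationship is negative.
|r| = 0.248, which falls in the weak range.

weak negative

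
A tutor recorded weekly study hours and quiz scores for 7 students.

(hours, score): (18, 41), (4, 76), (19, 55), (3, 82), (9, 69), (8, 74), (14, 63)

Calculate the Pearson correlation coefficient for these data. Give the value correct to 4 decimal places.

n = 7, Σx = 75, Σy = 460, Σx² = 1051, Σy² = 31412, Σxy = 4428
nΣxy − ΣxΣy = 30996 − 34500 = -3504
nΣx² − (Σx)² = 7357 − 5625 = 1732; nΣy² − (Σy)² = 219884 − 211600 = 8284
r = -3504 / √(1732 × 8284) = -3504 / 3787.8606 ≈ -0.9251

-0.9251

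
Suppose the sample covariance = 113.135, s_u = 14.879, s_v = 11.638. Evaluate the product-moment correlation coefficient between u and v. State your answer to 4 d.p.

0.6533

r = Cov(u,v) / (s_u · s_v) = 113.135 / (14.879 × 11.638)
  = 113.135 / 173.1618 ≈ 0.6533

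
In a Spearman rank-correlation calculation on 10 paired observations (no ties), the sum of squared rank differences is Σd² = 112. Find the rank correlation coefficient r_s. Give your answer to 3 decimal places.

0.321

ρ = 1 − 6Σd² / [n(n²−1)] = 1 − 6×112 / (10×99)
  = 1 − 672/990 = 1 − 0.6788 ≈ 0.321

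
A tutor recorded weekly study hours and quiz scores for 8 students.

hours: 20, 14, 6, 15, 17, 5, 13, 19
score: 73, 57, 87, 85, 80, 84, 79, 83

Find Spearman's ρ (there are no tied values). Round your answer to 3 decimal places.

-0.405

Rank hours: 8, 4, 2, 5, 6, 1, 3, 7
Rank score: 2, 1, 8, 7, 4, 6, 3, 5
d = rank(hours) − rank(score): 6, 3, -6, -2, 2, -5, 0, 2; Σd² = 118
ρ = 1 − 6Σd² / [n(n²−1)] = 1 − 6×118 / (8×63) = 1 − 708/504 ≈ -0.405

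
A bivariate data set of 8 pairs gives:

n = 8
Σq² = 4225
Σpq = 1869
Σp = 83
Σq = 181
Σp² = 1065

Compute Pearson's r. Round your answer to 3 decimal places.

r = (nΣpq − ΣpΣq) / √[(nΣp² − (Σp)²)(nΣq² − (Σq)²)]
Numerator: 8×1869 − 83×181 = -71
Denominator: √[(8520 − 6889)(33800 − 32761)] = √[1631 × 1039] = 1301.7715
r = -71 / 1301.7715 ≈ -0.055

-0.055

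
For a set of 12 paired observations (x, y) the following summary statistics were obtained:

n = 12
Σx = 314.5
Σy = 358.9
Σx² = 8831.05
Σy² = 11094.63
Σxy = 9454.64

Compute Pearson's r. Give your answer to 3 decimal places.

r = (nΣxy − ΣxΣy) / √[(nΣx² − (Σx)²)(nΣy² − (Σy)²)]
Numerator: 12×9454.64 − 314.5×358.9 = 581.63
Denominator: √[(105972.6 − 98910.25)(133135.56 − 128809.21)] = √[7062.35 × 4326.35] = 5527.5852
r = 581.63 / 5527.5852 ≈ 0.105

0.105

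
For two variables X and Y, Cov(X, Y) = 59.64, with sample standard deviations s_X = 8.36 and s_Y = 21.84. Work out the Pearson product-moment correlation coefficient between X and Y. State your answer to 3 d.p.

r = Cov(X,Y) / (s_X · s_Y) = 59.64 / (8.36 × 21.84)
  = 59.64 / 182.5824 ≈ 0.327

0.327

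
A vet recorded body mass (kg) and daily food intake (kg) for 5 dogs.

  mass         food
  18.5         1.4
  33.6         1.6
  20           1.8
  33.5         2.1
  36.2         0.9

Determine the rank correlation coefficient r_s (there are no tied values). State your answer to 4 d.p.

Rank mass: 1, 4, 2, 3, 5
Rank food: 2, 3, 4, 5, 1
d = rank(mass) − rank(food): -1, 1, -2, -2, 4; Σd² = 26
ρ = 1 − 6Σd² / [n(n²−1)] = 1 − 6×26 / (5×24) = 1 − 156/120 ≈ -0.3000

-0.3000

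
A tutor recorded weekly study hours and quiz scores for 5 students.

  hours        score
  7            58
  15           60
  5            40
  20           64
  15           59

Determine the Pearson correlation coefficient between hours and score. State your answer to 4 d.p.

n = 5, Σx = 62, Σy = 281, Σx² = 924, Σy² = 16141, Σxy = 3671
nΣxy − ΣxΣy = 18355 − 17422 = 933
nΣx² − (Σx)² = 4620 − 3844 = 776; nΣy² − (Σy)² = 80705 − 78961 = 1744
r = 933 / √(776 × 1744) = 933 / 1163.3331 ≈ 0.8020

0.8020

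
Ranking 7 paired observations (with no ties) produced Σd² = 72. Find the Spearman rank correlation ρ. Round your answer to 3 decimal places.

-0.286

ρ = 1 − 6Σd² / [n(n²−1)] = 1 − 6×72 / (7×48)
  = 1 − 432/336 = 1 − 1.2857 ≈ -0.286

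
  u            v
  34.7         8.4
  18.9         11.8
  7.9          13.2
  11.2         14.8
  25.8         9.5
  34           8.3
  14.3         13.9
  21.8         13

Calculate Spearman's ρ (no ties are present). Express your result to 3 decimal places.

Rank u: 8, 4, 1, 2, 6, 7, 3, 5
Rank v: 2, 4, 6, 8, 3, 1, 7, 5
d = rank(u) − rank(v): 6, 0, -5, -6, 3, 6, -4, 0; Σd² = 158
ρ = 1 − 6Σd² / [n(n²−1)] = 1 − 6×158 / (8×63) = 1 − 948/504 ≈ -0.881

-0.881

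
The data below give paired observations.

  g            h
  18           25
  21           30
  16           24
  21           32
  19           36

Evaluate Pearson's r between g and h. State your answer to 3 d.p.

0.639

n = 5, Σg = 95, Σh = 147, Σg² = 1823, Σh² = 4421, Σgh = 2820
nΣgh − ΣgΣh = 14100 − 13965 = 135
nΣg² − (Σg)² = 9115 − 9025 = 90; nΣh² − (Σh)² = 22105 − 21609 = 496
r = 135 / √(90 × 496) = 135 / 211.2818 ≈ 0.639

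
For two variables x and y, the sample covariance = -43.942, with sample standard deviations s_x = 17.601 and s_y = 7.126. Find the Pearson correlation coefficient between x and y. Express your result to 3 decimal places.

-0.350

r = Cov(x,y) / (s_x · s_y) = -43.942 / (17.601 × 7.126)
  = -43.942 / 125.4247 ≈ -0.350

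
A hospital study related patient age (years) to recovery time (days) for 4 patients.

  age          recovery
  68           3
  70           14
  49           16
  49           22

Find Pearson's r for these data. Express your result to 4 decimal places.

-0.7224

n = 4, Σx = 236, Σy = 55, Σx² = 14326, Σy² = 945, Σxy = 3046
nΣxy − ΣxΣy = 12184 − 12980 = -796
nΣx² − (Σx)² = 57304 − 55696 = 1608; nΣy² − (Σy)² = 3780 − 3025 = 755
r = -796 / √(1608 × 755) = -796 / 1101.8348 ≈ -0.7224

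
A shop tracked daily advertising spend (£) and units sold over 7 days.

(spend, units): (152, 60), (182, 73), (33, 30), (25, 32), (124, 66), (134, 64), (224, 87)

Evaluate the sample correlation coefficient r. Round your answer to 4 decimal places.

0.9774

n = 7, Σx = 874, Σy = 412, Σx² = 141450, Σy² = 26874, Σxy = 60444
nΣxy − ΣxΣy = 423108 − 360088 = 63020
nΣx² − (Σx)² = 990150 − 763876 = 226274; nΣy² − (Σy)² = 188118 − 169744 = 18374
r = 63020 / √(226274 × 18374) = 63020 / 64479.1321 ≈ 0.9774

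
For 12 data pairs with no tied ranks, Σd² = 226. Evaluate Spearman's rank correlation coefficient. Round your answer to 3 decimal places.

ρ = 1 − 6Σd² / [n(n²−1)] = 1 − 6×226 / (12×143)
  = 1 − 1356/1716 = 1 − 0.7902 ≈ 0.210

0.210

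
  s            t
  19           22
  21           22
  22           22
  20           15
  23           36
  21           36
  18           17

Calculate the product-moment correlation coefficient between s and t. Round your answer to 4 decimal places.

0.6519

n = 7, Σs = 144, Σt = 170, Σs² = 2980, Σt² = 4558, Σst = 3554
nΣst − ΣsΣt = 24878 − 24480 = 398
nΣs² − (Σs)² = 20860 − 20736 = 124; nΣt² − (Σt)² = 31906 − 28900 = 3006
r = 398 / √(124 × 3006) = 398 / 610.5276 ≈ 0.6519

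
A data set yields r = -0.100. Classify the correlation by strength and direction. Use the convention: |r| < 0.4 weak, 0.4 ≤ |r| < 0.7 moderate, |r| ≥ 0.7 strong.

r = -0.100 < 0 so the relationship is negative.
|r| = 0.100, which falls in the weak range.

weak negative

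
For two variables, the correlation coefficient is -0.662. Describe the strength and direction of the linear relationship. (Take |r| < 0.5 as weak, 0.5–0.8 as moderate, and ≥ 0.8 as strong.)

r = -0.662 < 0 so the relationship is negative.
|r| = 0.662, which falls in the moderate range.

moderate negative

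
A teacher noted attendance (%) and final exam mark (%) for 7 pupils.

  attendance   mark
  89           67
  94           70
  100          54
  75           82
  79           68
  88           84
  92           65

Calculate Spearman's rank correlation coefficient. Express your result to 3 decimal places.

Rank attendance: 4, 6, 7, 1, 2, 3, 5
Rank mark: 3, 5, 1, 6, 4, 7, 2
d = rank(attendance) − rank(mark): 1, 1, 6, -5, -2, -4, 3; Σd² = 92
ρ = 1 − 6Σd² / [n(n²−1)] = 1 − 6×92 / (7×48) = 1 − 552/336 ≈ -0.643

-0.643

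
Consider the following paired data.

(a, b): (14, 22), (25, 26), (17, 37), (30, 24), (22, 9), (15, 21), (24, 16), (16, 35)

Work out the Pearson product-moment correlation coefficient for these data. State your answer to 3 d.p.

-0.290

n = 8, Σa = 163, Σb = 190, Σa² = 3551, Σb² = 5108, Σab = 3764
nΣab − ΣaΣb = 30112 − 30970 = -858
nΣa² − (Σa)² = 28408 − 26569 = 1839; nΣb² − (Σb)² = 40864 − 36100 = 4764
r = -858 / √(1839 × 4764) = -858 / 2959.8980 ≈ -0.290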